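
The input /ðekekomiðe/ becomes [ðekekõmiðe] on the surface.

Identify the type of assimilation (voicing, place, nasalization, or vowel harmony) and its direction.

nasalization, regressive

/o/→[õ].
Each target copies a feature from the following segment, so the direction is regressive.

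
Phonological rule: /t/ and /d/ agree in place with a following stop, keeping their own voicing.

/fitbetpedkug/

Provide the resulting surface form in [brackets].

/t/ before /b/ (labial) → [p]
/t/ before /p/ (labial) → [p]
/d/ before /k/ (velar) → [g]

[fipbeppegkug]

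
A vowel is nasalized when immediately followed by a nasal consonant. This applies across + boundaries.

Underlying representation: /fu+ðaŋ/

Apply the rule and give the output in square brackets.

[fu+ðãŋ]

/a/ before nasal /ŋ/ → [ã]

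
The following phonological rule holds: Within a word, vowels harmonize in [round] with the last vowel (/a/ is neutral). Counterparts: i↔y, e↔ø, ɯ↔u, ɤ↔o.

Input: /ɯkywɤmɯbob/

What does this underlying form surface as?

/ɯ/ harmonizes with /o/ ([+round]) → [u]
/ɤ/ harmonizes with /o/ ([+round]) → [o]
/ɯ/ harmonizes with /o/ ([+round]) → [u]

[ukywomubob]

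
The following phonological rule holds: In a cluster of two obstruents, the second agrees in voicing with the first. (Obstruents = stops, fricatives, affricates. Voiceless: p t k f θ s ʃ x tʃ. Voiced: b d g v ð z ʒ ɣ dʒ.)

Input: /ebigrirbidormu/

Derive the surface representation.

[ebigrirbidormu]

no segment meets the rule's conditions; no change.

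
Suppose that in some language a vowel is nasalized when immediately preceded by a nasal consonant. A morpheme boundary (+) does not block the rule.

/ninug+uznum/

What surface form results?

/i/ after nasal /n/ → [ĩ]
/u/ after nasal /n/ → [ũ]
/u/ after nasal /n/ → [ũ]

[nĩnũg+uznũm]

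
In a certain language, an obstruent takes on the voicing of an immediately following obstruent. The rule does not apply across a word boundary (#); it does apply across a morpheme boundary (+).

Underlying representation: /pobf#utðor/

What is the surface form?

/b/ before /f/ (voiceless) → [p]
/t/ before /ð/ (voiced) → [d]

[popf#udðor]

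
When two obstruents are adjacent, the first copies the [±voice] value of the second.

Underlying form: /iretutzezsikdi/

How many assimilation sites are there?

3

/t/ before /z/ (voiced) → [d]
/z/ before /s/ (voiceless) → [s]
/k/ before /d/ (voiced) → [g]
3 segments change.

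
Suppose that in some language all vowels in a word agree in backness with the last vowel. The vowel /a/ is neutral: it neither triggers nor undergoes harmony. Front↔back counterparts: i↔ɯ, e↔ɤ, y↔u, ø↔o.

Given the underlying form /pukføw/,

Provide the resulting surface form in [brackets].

/u/ harmonizes with /ø/ ([-back]) → [y]

[pykføw]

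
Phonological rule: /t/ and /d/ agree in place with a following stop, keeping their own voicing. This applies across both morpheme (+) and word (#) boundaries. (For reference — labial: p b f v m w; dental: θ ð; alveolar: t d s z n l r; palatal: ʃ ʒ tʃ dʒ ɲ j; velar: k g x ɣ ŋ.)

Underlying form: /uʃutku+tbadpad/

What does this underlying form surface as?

/t/ before /k/ (velar) → [k]
/t/ before /b/ (labial) → [p]
/d/ before /p/ (labial) → [b]

[uʃukku+pbabpad]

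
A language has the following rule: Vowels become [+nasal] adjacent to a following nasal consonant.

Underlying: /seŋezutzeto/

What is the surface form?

[sẽŋezutzeto]

/e/ before nasal /ŋ/ → [ẽ]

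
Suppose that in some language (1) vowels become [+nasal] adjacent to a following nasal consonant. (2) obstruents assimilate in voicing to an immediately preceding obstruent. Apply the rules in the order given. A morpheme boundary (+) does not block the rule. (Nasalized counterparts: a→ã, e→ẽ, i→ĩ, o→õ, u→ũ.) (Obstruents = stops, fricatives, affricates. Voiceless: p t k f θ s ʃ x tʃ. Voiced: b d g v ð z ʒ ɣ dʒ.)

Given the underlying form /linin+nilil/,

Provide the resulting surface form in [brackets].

[lĩnĩn+nilil]

Rule 1: /i/ before nasal /n/ → [ĩ]
Rule 1: /i/ before nasal /n/ → [ĩ]
After rule 1: lĩnĩn+nilil
Rule 2: no segment meets the rule's conditions; no change.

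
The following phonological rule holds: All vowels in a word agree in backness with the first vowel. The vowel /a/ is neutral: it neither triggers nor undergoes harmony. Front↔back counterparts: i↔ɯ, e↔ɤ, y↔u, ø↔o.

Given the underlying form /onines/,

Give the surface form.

[onɯnɤs]

/i/ harmonizes with /o/ ([+back]) → [ɯ]
/e/ harmonizes with /o/ ([+back]) → [ɤ]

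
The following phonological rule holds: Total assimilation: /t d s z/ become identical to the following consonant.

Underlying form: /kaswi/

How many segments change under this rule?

/s/ before /w/ → [w] (total assimilation)
1 segment changes.

1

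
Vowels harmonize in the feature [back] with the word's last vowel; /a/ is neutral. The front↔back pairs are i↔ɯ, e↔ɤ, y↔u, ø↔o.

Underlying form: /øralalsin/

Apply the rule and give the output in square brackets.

no segment meets the rule's conditions; no change.

[øralalsin]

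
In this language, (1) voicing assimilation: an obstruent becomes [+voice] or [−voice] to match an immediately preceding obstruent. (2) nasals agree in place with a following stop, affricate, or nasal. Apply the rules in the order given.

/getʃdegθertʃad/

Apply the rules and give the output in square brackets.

Rule 1: /d/ after /tʃ/ (voiceless) → [t]
Rule 1: /θ/ after /g/ (voiced) → [ð]
After rule 1: getʃtegðertʃad
Rule 2: no segment meets the rule's conditions; no change.

[getʃtegðertʃad]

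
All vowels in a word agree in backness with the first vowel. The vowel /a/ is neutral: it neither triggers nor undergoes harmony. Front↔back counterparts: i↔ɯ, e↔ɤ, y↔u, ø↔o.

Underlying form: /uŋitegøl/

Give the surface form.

/i/ harmonizes with /u/ ([+back]) → [ɯ]
/e/ harmonizes with /u/ ([+back]) → [ɤ]
/ø/ harmonizes with /u/ ([+back]) → [o]

[uŋɯtɤgol]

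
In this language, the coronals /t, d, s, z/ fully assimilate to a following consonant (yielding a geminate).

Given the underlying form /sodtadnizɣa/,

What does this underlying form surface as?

[sottanniɣɣa]

/d/ before /t/ → [t] (total assimilation)
/d/ before /n/ → [n] (total assimilation)
/z/ before /ɣ/ → [ɣ] (total assimilation)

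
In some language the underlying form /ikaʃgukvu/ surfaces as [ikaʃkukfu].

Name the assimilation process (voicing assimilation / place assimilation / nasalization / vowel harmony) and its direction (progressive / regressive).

/g/→[k] /v/→[f].
Each target copies a feature from the preceding segment, so the direction is progressive.

voicing assimilation, progressive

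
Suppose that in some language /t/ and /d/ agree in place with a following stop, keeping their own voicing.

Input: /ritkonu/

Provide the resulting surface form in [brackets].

/t/ before /k/ (velar) → [k]

[rikkonu]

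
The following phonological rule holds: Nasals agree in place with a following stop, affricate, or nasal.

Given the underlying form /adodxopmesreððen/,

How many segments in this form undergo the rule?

No segment meets the rule's conditions.

0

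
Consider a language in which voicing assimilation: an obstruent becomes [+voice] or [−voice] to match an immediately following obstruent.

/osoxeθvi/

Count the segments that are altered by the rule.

1

/θ/ before /v/ (voiced) → [ð]
1 segment changes.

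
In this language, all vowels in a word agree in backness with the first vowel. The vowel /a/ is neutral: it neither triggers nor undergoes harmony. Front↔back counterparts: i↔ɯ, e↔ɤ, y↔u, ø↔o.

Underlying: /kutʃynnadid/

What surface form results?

[kutʃunnadɯd]

/y/ harmonizes with /u/ ([+back]) → [u]
/i/ harmonizes with /u/ ([+back]) → [ɯ]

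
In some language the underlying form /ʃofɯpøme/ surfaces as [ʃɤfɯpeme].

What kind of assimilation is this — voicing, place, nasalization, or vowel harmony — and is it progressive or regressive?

vowel harmony, regressive

/o/→[ɤ] /ø/→[e].
Vowels agree with the last vowel, so the harmony is regressive.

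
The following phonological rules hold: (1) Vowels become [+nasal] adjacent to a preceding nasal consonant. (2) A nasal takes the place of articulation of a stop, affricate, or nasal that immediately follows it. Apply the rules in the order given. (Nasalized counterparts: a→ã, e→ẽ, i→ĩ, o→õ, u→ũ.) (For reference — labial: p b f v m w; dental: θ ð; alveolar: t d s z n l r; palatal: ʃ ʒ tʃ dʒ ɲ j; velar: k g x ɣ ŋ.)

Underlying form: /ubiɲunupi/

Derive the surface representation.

[ubiɲũnũpi]

Rule 1: /u/ after nasal /ɲ/ → [ũ]
Rule 1: /u/ after nasal /n/ → [ũ]
After rule 1: ubiɲũnũpi
Rule 2: no segment meets the rule's conditions; no change.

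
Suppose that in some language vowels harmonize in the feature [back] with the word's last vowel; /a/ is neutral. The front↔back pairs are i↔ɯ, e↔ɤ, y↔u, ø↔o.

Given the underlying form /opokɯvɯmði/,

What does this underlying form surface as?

/o/ harmonizes with /i/ ([-back]) → [ø]
/o/ harmonizes with /i/ ([-back]) → [ø]
/ɯ/ harmonizes with /i/ ([-back]) → [i]
/ɯ/ harmonizes with /i/ ([-back]) → [i]

[øpøkivimði]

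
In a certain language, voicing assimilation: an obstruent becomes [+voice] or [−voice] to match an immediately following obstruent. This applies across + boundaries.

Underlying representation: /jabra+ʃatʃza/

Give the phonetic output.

[jabra+ʃadʒza]

/tʃ/ before /z/ (voiced) → [dʒ]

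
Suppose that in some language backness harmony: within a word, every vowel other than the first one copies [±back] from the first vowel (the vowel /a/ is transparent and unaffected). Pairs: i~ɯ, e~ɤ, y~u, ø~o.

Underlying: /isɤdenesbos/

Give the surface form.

[isedenesbøs]

/ɤ/ harmonizes with /i/ ([-back]) → [e]
/o/ harmonizes with /i/ ([-back]) → [ø]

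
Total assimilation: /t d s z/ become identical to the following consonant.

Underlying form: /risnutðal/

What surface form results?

[rinnuððal]

/s/ before /n/ → [n] (total assimilation)
/t/ before /ð/ → [ð] (total assimilation)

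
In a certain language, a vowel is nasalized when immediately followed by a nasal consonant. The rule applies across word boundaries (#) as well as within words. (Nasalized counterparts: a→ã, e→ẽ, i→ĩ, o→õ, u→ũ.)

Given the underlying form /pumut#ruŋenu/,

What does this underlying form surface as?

[pũmut#rũŋẽnu]

/u/ before nasal /m/ → [ũ]
/u/ before nasal /ŋ/ → [ũ]
/e/ before nasal /n/ → [ẽ]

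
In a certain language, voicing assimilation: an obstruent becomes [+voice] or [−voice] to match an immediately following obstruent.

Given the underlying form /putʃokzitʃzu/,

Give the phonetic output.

/k/ before /z/ (voiced) → [g]
/tʃ/ before /z/ (voiced) → [dʒ]

[putʃogzidʒzu]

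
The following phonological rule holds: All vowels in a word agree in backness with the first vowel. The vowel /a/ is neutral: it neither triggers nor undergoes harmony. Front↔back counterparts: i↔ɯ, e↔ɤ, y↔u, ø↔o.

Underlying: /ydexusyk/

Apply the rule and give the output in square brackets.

/u/ harmonizes with /y/ ([-back]) → [y]

[ydexysyk]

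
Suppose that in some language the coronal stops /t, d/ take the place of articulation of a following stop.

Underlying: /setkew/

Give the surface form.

[sekkew]

/t/ before /k/ (velar) → [k]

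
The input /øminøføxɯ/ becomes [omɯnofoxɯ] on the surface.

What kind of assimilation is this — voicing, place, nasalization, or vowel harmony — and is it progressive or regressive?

vowel harmony, regressive

/ø/→[o] /i/→[ɯ] /ø/→[o] /ø/→[o].
Vowels agree with the last vowel, so the harmony is regressive.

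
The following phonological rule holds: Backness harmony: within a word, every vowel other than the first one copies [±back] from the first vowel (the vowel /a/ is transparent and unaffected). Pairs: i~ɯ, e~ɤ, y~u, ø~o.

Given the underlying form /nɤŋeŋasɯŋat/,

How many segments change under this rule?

/e/ harmonizes with /ɤ/ ([+back]) → [ɤ]
1 segment changes.

1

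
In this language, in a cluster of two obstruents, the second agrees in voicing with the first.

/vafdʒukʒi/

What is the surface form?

/dʒ/ after /f/ (voiceless) → [tʃ]
/ʒ/ after /k/ (voiceless) → [ʃ]

[vaftʃukʃi]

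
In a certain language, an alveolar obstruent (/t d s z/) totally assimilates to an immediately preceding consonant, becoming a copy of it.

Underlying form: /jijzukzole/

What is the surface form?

[jijjukkole]

/z/ after /j/ → [j] (total assimilation)
/z/ after /k/ → [k] (total assimilation)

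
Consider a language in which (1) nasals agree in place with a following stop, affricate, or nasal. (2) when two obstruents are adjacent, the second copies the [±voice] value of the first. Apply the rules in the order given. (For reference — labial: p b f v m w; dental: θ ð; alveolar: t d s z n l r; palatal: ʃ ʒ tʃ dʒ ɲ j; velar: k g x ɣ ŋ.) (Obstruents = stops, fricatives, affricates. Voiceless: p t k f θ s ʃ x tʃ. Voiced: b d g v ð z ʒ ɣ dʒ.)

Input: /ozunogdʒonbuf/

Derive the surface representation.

[ozunogdʒombuf]

Rule 1: /n/ before /b/ (labial) → [m]
After rule 1: ozunogdʒombuf
Rule 2: no segment meets the rule's conditions; no change.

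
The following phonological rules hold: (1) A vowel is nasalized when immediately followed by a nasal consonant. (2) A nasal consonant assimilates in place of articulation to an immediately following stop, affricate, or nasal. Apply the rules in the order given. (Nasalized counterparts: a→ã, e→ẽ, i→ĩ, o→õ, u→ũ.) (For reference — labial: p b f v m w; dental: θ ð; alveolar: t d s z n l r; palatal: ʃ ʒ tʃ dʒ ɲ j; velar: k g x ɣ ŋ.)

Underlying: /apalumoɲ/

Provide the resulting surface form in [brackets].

[apalũmõɲ]

Rule 1: /u/ before nasal /m/ → [ũ]
Rule 1: /o/ before nasal /ɲ/ → [õ]
After rule 1: apalũmõɲ
Rule 2: no segment meets the rule's conditions; no change.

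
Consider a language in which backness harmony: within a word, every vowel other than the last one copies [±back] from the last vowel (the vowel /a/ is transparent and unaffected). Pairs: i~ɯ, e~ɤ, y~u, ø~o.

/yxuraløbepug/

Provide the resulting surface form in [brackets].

/y/ harmonizes with /u/ ([+back]) → [u]
/ø/ harmonizes with /u/ ([+back]) → [o]
/e/ harmonizes with /u/ ([+back]) → [ɤ]

[uxuralobɤpug]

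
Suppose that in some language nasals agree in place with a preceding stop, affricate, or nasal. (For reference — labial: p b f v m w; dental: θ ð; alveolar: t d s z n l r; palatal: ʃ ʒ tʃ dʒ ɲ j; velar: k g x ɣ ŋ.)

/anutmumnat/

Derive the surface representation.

/m/ after /t/ (alveolar) → [n]
/n/ after /m/ (labial) → [m]

[anutnummat]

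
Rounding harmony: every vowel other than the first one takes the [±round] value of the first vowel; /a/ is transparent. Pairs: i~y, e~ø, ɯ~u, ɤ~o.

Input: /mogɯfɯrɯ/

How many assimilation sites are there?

/ɯ/ harmonizes with /o/ ([+round]) → [u]
/ɯ/ harmonizes with /o/ ([+round]) → [u]
/ɯ/ harmonizes with /o/ ([+round]) → [u]
3 segments change.

3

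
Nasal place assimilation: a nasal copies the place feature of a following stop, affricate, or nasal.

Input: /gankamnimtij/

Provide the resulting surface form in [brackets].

/n/ before /k/ (velar) → [ŋ]
/m/ before /n/ (alveolar) → [n]
/m/ before /t/ (alveolar) → [n]

[gaŋkannintij]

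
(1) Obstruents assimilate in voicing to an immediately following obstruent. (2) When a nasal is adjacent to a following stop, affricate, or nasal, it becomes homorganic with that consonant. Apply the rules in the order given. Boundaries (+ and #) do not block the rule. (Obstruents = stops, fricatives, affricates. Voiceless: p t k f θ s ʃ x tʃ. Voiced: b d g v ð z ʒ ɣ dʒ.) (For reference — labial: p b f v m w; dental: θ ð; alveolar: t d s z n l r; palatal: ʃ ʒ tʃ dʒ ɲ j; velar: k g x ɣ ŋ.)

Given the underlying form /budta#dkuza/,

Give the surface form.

[butta#tkuza]

Rule 1: /d/ before /t/ (voiceless) → [t]
Rule 1: /d/ before /k/ (voiceless) → [t]
After rule 1: butta#tkuza
Rule 2: no segment meets the rule's conditions; no change.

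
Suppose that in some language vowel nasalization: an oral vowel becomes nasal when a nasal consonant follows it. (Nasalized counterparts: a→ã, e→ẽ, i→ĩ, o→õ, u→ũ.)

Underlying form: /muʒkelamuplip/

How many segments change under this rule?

/a/ before nasal /m/ → [ã]
1 segment changes.

1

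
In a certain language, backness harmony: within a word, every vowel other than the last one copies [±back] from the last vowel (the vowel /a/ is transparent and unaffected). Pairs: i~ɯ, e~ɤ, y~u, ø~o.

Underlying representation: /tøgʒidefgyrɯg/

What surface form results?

/ø/ harmonizes with /ɯ/ ([+back]) → [o]
/i/ harmonizes with /ɯ/ ([+back]) → [ɯ]
/e/ harmonizes with /ɯ/ ([+back]) → [ɤ]
/y/ harmonizes with /ɯ/ ([+back]) → [u]

[togʒɯdɤfgurɯg]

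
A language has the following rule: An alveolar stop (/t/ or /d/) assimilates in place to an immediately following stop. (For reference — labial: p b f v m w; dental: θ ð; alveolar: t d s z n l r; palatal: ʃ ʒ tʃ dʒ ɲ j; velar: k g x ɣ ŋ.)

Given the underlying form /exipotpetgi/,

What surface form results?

[exipoppekgi]

/t/ before /p/ (labial) → [p]
/t/ before /g/ (velar) → [k]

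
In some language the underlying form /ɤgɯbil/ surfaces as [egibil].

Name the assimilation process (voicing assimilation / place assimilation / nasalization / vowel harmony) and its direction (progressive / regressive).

vowel harmony, regressive

/ɤ/→[e] /ɯ/→[i].
Vowels agree with the last vowel, so the harmony is regressive.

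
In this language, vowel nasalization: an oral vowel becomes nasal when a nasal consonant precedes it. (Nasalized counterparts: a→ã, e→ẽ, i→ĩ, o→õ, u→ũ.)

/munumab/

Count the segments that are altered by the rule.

3

/u/ after nasal /m/ → [ũ]
/u/ after nasal /n/ → [ũ]
/a/ after nasal /m/ → [ã]
3 segments change.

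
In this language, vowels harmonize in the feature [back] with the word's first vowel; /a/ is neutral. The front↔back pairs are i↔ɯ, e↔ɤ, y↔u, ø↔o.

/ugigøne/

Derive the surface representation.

/i/ harmonizes with /u/ ([+back]) → [ɯ]
/ø/ harmonizes with /u/ ([+back]) → [o]
/e/ harmonizes with /u/ ([+back]) → [ɤ]

[ugɯgonɤ]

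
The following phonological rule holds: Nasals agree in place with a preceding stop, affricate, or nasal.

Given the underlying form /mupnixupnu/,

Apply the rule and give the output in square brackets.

[mupmixupmu]

/n/ after /p/ (labial) → [m]
/n/ after /p/ (labial) → [m]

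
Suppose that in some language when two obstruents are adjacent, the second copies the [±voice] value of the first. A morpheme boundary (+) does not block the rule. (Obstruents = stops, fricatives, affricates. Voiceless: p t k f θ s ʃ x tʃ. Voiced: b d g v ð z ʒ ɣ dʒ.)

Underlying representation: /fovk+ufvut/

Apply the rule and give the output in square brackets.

[fovg+uffut]

/k/ after /v/ (voiced) → [g]
/v/ after /f/ (voiceless) → [f]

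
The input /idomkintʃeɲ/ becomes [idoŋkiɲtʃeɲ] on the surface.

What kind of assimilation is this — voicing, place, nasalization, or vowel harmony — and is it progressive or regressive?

place assimilation, regressive

/m/→[ŋ] /n/→[ɲ].
Each target copies a feature from the following segment, so the direction is regressive.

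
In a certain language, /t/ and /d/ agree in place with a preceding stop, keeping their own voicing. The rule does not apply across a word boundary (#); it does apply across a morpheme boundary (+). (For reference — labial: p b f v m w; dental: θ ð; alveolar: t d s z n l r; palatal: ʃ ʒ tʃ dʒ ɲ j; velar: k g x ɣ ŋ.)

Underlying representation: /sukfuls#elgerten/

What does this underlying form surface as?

[sukfuls#elgerten]

no segment meets the rule's conditions; no change.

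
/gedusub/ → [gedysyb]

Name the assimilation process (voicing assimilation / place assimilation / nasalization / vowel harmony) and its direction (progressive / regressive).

/u/→[y] /u/→[y].
Vowels agree with the first vowel, so the harmony is progressive.

vowel harmony, progressive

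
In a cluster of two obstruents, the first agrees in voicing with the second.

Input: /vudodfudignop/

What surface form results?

[vudotfudignop]

/d/ before /f/ (voiceless) → [t]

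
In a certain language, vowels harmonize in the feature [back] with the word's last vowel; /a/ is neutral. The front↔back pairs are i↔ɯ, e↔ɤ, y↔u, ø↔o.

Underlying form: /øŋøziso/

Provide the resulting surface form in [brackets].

[oŋozɯso]

/ø/ harmonizes with /o/ ([+back]) → [o]
/ø/ harmonizes with /o/ ([+back]) → [o]
/i/ harmonizes with /o/ ([+back]) → [ɯ]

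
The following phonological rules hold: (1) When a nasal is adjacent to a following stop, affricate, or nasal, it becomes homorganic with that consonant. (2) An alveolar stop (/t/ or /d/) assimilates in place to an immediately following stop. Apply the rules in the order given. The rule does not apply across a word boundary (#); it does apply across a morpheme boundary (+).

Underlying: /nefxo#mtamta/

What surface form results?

[nefxo#ntanta]

Rule 1: /m/ before /t/ (alveolar) → [n]
Rule 1: /m/ before /t/ (alveolar) → [n]
After rule 1: nefxo#ntanta
Rule 2: no segment meets the rule's conditions; no change.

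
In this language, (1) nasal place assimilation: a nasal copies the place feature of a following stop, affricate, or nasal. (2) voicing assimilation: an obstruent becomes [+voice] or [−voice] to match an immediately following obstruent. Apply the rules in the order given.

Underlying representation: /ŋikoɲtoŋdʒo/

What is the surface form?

[ŋikontoɲdʒo]

Rule 1: /ɲ/ before /t/ (alveolar) → [n]
Rule 1: /ŋ/ before /dʒ/ (palatal) → [ɲ]
After rule 1: ŋikontoɲdʒo
Rule 2: no segment meets the rule's conditions; no change.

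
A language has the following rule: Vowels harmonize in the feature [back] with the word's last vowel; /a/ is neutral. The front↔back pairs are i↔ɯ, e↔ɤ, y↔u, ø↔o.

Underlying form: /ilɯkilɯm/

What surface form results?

[ɯlɯkɯlɯm]

/i/ harmonizes with /ɯ/ ([+back]) → [ɯ]
/i/ harmonizes with /ɯ/ ([+back]) → [ɯ]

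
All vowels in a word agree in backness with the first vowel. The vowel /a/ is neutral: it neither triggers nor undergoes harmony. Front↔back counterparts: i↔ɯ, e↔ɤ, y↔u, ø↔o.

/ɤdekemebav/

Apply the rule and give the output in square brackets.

[ɤdɤkɤmɤbav]

/e/ harmonizes with /ɤ/ ([+back]) → [ɤ]
/e/ harmonizes with /ɤ/ ([+back]) → [ɤ]
/e/ harmonizes with /ɤ/ ([+back]) → [ɤ]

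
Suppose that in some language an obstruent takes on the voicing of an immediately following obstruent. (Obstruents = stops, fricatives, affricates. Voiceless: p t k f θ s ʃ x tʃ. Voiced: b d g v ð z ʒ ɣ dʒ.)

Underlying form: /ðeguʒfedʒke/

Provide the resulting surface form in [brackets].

/ʒ/ before /f/ (voiceless) → [ʃ]
/dʒ/ before /k/ (voiceless) → [tʃ]

[ðeguʃfetʃke]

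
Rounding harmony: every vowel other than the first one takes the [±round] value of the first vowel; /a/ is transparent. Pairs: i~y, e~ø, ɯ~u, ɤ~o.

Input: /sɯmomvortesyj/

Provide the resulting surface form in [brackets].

[sɯmɤmvɤrtesij]

/o/ harmonizes with /ɯ/ ([-round]) → [ɤ]
/o/ harmonizes with /ɯ/ ([-round]) → [ɤ]
/y/ harmonizes with /ɯ/ ([-round]) → [i]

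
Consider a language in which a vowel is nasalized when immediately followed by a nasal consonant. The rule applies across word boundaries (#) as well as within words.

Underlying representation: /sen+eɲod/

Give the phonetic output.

/e/ before nasal /n/ → [ẽ]
/e/ before nasal /ɲ/ → [ẽ]

[sẽn+ẽɲod]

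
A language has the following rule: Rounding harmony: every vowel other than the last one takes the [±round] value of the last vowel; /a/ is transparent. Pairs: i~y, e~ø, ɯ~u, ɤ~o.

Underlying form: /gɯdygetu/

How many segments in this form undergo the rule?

/ɯ/ harmonizes with /u/ ([+round]) → [u]
/e/ harmonizes with /u/ ([+round]) → [ø]
2 segments change.

2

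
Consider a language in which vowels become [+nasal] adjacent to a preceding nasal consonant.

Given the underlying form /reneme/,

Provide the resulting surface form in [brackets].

[renẽmẽ]

/e/ after nasal /n/ → [ẽ]
/e/ after nasal /m/ → [ẽ]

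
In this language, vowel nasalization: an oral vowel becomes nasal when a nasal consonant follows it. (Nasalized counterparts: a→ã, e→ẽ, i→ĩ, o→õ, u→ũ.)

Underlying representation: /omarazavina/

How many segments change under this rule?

2

/o/ before nasal /m/ → [õ]
/i/ before nasal /n/ → [ĩ]
2 segments change.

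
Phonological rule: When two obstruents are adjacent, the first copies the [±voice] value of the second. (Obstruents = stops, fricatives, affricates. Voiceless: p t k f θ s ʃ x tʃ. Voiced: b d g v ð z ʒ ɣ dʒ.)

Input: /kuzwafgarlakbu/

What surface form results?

/f/ before /g/ (voiced) → [v]
/k/ before /b/ (voiced) → [g]

[kuzwavgarlagbu]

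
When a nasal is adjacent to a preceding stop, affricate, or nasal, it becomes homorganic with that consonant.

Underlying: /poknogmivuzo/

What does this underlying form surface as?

/n/ after /k/ (velar) → [ŋ]
/m/ after /g/ (velar) → [ŋ]

[pokŋogŋivuzo]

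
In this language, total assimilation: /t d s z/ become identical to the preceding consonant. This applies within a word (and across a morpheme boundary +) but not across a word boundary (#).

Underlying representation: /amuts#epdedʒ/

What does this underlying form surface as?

[amutt#eppedʒ]

/s/ after /t/ → [t] (total assimilation)
/d/ after /p/ → [p] (total assimilation)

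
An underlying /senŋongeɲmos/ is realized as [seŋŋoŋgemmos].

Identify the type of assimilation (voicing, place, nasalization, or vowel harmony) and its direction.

place assimilation, regressive

/n/→[ŋ] /n/→[ŋ] /ɲ/→[m].
Each target copies a feature from the following segment, so the direction is regressive.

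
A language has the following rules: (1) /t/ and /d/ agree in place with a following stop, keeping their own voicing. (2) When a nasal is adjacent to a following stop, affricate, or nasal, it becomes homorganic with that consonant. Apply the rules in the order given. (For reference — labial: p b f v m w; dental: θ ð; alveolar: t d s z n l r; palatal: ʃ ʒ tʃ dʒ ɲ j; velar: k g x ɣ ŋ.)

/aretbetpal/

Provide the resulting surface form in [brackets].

Rule 1: /t/ before /b/ (labial) → [p]
Rule 1: /t/ before /p/ (labial) → [p]
After rule 1: arepbeppal
Rule 2: no segment meets the rule's conditions; no change.

[arepbeppal]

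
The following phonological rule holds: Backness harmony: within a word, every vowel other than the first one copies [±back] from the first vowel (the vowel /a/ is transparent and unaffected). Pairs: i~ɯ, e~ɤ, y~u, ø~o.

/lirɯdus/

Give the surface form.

/ɯ/ harmonizes with /i/ ([-back]) → [i]
/u/ harmonizes with /i/ ([-back]) → [y]

[liridys]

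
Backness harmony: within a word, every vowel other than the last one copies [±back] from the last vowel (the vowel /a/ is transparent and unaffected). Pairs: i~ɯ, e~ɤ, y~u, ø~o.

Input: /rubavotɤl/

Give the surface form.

no segment meets the rule's conditions; no change.

[rubavotɤl]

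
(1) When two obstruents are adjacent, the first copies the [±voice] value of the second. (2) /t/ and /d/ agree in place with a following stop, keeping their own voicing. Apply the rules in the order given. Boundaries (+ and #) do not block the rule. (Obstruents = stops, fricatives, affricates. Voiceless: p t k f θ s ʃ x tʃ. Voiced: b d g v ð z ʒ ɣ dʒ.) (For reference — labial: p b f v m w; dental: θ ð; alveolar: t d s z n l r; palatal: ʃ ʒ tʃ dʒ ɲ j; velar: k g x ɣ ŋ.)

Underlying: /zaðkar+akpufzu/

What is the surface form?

Rule 1: /ð/ before /k/ (voiceless) → [θ]
Rule 1: /f/ before /z/ (voiced) → [v]
After rule 1: zaθkar+akpuvzu
Rule 2: no segment meets the rule's conditions; no change.

[zaθkar+akpuvzu]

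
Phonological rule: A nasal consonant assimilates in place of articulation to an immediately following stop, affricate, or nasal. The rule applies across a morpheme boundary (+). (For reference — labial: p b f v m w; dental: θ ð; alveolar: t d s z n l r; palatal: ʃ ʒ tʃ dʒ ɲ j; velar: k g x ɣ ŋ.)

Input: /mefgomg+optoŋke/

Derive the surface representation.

[mefgoŋg+optoŋke]

/m/ before /g/ (velar) → [ŋ]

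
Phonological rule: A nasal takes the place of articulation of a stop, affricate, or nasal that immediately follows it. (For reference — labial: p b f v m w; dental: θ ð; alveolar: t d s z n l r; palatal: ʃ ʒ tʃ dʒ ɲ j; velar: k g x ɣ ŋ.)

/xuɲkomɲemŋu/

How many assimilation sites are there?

/ɲ/ before /k/ (velar) → [ŋ]
/m/ before /ɲ/ (palatal) → [ɲ]
/m/ before /ŋ/ (velar) → [ŋ]
3 segments change.

3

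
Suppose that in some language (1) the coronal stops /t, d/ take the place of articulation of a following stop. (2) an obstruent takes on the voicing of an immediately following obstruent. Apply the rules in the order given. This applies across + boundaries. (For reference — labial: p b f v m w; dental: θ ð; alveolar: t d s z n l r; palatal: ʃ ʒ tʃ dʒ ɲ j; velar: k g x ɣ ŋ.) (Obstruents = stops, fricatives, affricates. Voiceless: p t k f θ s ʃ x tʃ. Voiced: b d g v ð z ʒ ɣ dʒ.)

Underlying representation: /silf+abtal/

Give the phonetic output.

Rule 1: no segment meets the rule's conditions; no change.
After rule 1: silf+abtal
Rule 2: /b/ before /t/ (voiceless) → [p]

[silf+aptal]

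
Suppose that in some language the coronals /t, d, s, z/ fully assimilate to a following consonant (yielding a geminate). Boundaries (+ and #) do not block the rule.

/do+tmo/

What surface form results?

/t/ before /m/ → [m] (total assimilation)

[do+mmo]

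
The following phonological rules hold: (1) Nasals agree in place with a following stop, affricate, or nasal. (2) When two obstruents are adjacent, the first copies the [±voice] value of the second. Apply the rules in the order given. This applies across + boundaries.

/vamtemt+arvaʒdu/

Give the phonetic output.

[vantent+arvaʒdu]

Rule 1: /m/ before /t/ (alveolar) → [n]
Rule 1: /m/ before /t/ (alveolar) → [n]
After rule 1: vantent+arvaʒdu
Rule 2: no segment meets the rule's conditions; no change.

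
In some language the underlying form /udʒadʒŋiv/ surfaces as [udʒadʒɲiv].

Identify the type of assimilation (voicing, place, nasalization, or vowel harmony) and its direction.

place assimilation, progressive

/ŋ/→[ɲ].
Each target copies a feature from the preceding segment, so the direction is progressive.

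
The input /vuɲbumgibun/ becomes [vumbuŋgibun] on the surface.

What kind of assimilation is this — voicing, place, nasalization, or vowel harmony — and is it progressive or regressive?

place assimilation, regressive

/ɲ/→[m] /m/→[ŋ].
Each target copies a feature from the following segment, so the direction is regressive.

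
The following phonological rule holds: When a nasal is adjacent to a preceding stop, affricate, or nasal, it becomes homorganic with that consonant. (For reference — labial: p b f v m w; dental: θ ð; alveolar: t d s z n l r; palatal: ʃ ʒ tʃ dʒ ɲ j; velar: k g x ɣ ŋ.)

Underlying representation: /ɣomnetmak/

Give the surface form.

[ɣommetnak]

/n/ after /m/ (labial) → [m]
/m/ after /t/ (alveolar) → [n]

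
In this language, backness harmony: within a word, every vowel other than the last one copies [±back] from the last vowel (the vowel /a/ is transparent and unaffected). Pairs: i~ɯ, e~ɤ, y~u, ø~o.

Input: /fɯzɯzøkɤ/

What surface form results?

[fɯzɯzokɤ]

/ø/ harmonizes with /ɤ/ ([+back]) → [o]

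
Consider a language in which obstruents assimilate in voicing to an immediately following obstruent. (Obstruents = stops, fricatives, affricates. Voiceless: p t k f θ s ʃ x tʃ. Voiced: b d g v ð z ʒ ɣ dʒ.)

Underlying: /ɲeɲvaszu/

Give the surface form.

[ɲeɲvazzu]

/s/ before /z/ (voiced) → [z]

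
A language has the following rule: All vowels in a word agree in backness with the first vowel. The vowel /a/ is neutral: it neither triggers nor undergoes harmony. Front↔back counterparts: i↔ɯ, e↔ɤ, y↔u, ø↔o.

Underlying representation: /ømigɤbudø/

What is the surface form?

[ømigebydø]

/ɤ/ harmonizes with /ø/ ([-back]) → [e]
/u/ harmonizes with /ø/ ([-back]) → [y]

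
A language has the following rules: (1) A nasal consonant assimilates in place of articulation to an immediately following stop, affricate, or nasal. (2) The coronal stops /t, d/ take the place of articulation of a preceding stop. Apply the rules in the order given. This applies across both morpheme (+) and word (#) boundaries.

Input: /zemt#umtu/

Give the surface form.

Rule 1: /m/ before /t/ (alveolar) → [n]
Rule 1: /m/ before /t/ (alveolar) → [n]
After rule 1: zent#untu
Rule 2: no segment meets the rule's conditions; no change.

[zent#untu]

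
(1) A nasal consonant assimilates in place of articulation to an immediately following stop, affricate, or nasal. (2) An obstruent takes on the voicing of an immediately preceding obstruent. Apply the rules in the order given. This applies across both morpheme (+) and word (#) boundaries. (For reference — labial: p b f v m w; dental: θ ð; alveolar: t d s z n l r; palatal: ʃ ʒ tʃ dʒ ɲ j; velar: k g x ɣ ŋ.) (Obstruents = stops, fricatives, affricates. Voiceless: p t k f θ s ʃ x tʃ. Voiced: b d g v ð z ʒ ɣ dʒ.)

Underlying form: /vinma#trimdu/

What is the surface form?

[vimma#trindu]

Rule 1: /n/ before /m/ (labial) → [m]
Rule 1: /m/ before /d/ (alveolar) → [n]
After rule 1: vimma#trindu
Rule 2: no segment meets the rule's conditions; no change.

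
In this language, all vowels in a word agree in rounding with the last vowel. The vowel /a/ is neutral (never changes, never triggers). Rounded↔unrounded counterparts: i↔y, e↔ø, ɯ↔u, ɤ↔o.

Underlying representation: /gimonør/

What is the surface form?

[gymonør]

/i/ harmonizes with /ø/ ([+round]) → [y]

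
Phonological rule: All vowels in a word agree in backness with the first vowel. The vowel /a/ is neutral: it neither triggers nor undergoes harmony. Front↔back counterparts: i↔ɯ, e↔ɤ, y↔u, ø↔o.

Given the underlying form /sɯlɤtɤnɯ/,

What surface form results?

[sɯlɤtɤnɯ]

no segment meets the rule's conditions; no change.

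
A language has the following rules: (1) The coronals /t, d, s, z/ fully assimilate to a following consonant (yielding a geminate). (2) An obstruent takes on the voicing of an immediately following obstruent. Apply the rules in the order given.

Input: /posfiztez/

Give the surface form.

Rule 1: /s/ before /f/ → [f] (total assimilation)
Rule 1: /z/ before /t/ → [t] (total assimilation)
After rule 1: poffittez
Rule 2: no segment meets the rule's conditions; no change.

[poffittez]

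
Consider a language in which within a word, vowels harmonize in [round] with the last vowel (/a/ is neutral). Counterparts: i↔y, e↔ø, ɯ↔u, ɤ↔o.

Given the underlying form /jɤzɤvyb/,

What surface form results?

[jozovyb]

/ɤ/ harmonizes with /y/ ([+round]) → [o]
/ɤ/ harmonizes with /y/ ([+round]) → [o]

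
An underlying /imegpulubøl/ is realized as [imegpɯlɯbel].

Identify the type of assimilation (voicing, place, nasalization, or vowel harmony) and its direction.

vowel harmony, progressive

/u/→[ɯ] /u/→[ɯ] /ø/→[e].
Vowels agree with the first vowel, so the harmony is progressive.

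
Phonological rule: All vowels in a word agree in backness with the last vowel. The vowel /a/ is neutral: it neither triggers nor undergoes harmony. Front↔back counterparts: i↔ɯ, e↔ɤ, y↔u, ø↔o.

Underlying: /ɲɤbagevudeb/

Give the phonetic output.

/ɤ/ harmonizes with /e/ ([-back]) → [e]
/u/ harmonizes with /e/ ([-back]) → [y]

[ɲebagevydeb]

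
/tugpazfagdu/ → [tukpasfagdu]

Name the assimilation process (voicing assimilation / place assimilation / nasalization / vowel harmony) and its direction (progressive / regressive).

voicing assimilation, regressive

/g/→[k] /z/→[s].
Each target copies a feature from the following segment, so the direction is regressive.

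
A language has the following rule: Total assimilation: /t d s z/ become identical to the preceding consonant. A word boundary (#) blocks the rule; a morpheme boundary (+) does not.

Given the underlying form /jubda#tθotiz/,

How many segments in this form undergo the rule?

1

/d/ after /b/ → [b] (total assimilation)
1 segment changes.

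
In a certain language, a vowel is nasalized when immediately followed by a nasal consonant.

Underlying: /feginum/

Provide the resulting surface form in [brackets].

/i/ before nasal /n/ → [ĩ]
/u/ before nasal /m/ → [ũ]

[fegĩnũm]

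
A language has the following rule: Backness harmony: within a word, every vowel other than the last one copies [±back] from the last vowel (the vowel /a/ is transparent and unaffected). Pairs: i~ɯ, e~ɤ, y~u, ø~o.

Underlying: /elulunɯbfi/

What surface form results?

[elylynibfi]

/u/ harmonizes with /i/ ([-back]) → [y]
/u/ harmonizes with /i/ ([-back]) → [y]
/ɯ/ harmonizes with /i/ ([-back]) → [i]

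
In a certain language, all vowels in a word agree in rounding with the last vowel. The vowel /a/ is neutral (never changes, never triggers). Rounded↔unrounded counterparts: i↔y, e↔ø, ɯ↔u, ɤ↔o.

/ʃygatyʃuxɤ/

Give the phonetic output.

/y/ harmonizes with /ɤ/ ([-round]) → [i]
/y/ harmonizes with /ɤ/ ([-round]) → [i]
/u/ harmonizes with /ɤ/ ([-round]) → [ɯ]

[ʃigatiʃɯxɤ]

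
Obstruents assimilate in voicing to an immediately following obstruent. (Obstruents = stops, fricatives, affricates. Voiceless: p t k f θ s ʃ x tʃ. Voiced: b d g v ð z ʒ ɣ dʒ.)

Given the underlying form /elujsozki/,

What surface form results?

/z/ before /k/ (voiceless) → [s]

[elujsoski]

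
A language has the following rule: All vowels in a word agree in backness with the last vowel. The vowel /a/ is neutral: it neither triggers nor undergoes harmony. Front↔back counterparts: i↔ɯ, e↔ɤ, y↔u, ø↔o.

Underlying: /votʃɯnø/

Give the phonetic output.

/o/ harmonizes with /ø/ ([-back]) → [ø]
/ɯ/ harmonizes with /ø/ ([-back]) → [i]

[vøtʃinø]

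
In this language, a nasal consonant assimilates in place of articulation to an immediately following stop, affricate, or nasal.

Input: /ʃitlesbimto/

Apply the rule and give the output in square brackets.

/m/ before /t/ (alveolar) → [n]

[ʃitlesbinto]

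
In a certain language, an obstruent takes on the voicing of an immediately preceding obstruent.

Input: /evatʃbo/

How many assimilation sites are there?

/b/ after /tʃ/ (voiceless) → [p]
1 segment changes.

1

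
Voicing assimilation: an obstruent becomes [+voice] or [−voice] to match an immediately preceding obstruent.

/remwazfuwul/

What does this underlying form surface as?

[remwazvuwul]

/f/ after /z/ (voiced) → [v]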